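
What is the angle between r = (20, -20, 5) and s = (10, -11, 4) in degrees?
r·s = 440, |r|² = 825, |s|² = 237
cos θ = 440/√195525 ≈ 0.9951
θ ≈ 5.694°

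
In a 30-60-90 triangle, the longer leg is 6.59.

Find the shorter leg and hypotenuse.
In a 30-60-90 triangle, sides are in ratio 1 : √3 : 2.
Long leg = short leg·√3  →  short leg = 6.59/√3 = 3.805
Hypotenuse = 2·(short leg) = 2·6.59/√3 = 7.609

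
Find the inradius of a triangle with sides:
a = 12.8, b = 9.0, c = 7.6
s = (a+b+c)/2 = (12.8+9.0+7.6)/2 = 14.7
Area = √(s(s-a)(s-b)(s-c)) = √(14.7·1.9·5.7·7.1) = 33.6203
r = Area/s = 33.6203/14.7 = 2.287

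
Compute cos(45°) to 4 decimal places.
cos(45 degrees) = sqrt(2)/2
Decimal approximation: 0.7071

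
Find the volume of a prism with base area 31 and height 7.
Volume = base area * height
Volume = 31 * 7
Volume = 217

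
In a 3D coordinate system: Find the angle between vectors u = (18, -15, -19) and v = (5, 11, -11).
u·v = 134, |u|² = 910, |v|² = 267
cos θ = 134/√242970 ≈ 0.2718
θ ≈ 74.23°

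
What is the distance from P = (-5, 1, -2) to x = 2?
d = |1(-5) + 0(1) + 0(-2) - (2)| / √(1² + 0² + 0²) = 7/√1 = 7.0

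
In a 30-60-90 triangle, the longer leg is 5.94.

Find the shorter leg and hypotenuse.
In a 30-60-90 triangle, sides are in ratio 1 : √3 : 2.
Long leg = short leg·√3  →  short leg = 5.94/√3 = 3.429
Hypotenuse = 2·(short leg) = 2·5.94/√3 = 6.859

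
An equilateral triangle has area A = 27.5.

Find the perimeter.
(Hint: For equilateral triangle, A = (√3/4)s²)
A = (√3/4)s²  →  s² = 4A/√3 = 4·27.5/√3 = 63.5085
s = 7.96922
Perimeter = 3s = 23.91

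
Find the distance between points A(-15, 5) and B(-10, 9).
Using the distance formula: d = sqrt((x₂-x₁)² + (y₂-y₁)²)
dx = (-10) - (-15) = 5
dy = 9 - 5 = 4
d = sqrt(5² + 4²) = sqrt(25 + 16) = sqrt(41) = 6.40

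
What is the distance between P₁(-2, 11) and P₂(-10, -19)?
Using the distance formula: d = sqrt((x₂-x₁)² + (y₂-y₁)²)
dx = (-10) - (-2) = -8
dy = (-19) - 11 = -30
d = sqrt((-8)² + (-30)²) = sqrt(64 + 900) = sqrt(964) = 31.05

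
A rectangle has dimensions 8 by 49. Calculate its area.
Area = length * width
Area = 8 * 49
Area = 392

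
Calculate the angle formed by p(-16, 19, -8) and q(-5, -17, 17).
p·q = -379, |p|² = 681, |q|² = 603
cos θ = -379/√410643 ≈ -0.5914
θ ≈ 126.3°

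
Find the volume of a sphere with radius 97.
Volume = (4/3) * pi * r³
Volume = (4/3) * pi * 97³
Volume = (4/3) * pi * 912673
Volume = 3822995.72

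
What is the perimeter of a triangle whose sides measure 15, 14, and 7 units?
Perimeter = sum of all sides
Perimeter = 15 + 14 + 7
Perimeter = 36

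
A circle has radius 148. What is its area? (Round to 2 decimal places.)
Area = pi * r²
Area = pi * 148²
Area = pi * 21904
Area = 68813.45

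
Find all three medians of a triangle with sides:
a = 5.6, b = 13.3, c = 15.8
Using m_x = ½√(2y² + 2z² - x²):
m_a = ½√(2·13.3² + 2·15.8² - 5.6²) = ½√821.7 = 14.33
m_b = ½√(2·5.6² + 2·15.8² - 13.3²) = ½√385.11 = 9.812
m_c = ½√(2·5.6² + 2·13.3² - 15.8²) = ½√166.86 = 6.459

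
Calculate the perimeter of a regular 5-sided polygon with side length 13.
Perimeter = number of sides * side length
Perimeter = 5 * 13
Perimeter = 65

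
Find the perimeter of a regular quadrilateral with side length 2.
Perimeter = number of sides * side length
Perimeter = 4 * 2
Perimeter = 8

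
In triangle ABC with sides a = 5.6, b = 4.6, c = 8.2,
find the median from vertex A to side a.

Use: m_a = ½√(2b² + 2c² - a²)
m_a = ½√(2·4.6² + 2·8.2² - 5.6²)
m_a = ½√(42.32 + 134.48 - 31.36) = ½√145.44 = 6.03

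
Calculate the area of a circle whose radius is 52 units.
Area = pi * r²
Area = pi * 52²
Area = pi * 2704
Area = 8494.87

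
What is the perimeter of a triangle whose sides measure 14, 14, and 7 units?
Perimeter = sum of all sides
Perimeter = 14 + 14 + 7
Perimeter = 35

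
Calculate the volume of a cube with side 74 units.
Volume = s³
Volume = 74³
Volume = 405224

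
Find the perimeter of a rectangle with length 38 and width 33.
Perimeter = 2 * (length + width)
Perimeter = 2 * (38 + 33)
Perimeter = 2 * 71
Perimeter = 142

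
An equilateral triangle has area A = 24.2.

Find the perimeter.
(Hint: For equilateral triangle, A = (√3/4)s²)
A = (√3/4)s²  →  s² = 4A/√3 = 4·24.2/√3 = 55.8875
s = 7.47579
Perimeter = 3s = 22.43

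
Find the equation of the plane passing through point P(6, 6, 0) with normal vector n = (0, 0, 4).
d = n·P = (0)(6) + (0)(6) + (4)(0) = 0
Plane: 4z = 0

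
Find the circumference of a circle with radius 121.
Circumference = 2 * pi * r
Circumference = 2 * pi * 121
Circumference = 760.27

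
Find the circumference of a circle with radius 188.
Circumference = 2 * pi * r
Circumference = 2 * pi * 188
Circumference = 1181.24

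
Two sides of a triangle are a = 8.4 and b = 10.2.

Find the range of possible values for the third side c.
By the triangle inequality: |a - b| < c < a + b
|8.4 - 10.2| < c < 8.4 + 10.2
1.8 < c < 18.6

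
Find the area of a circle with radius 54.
Area = pi * r²
Area = pi * 54²
Area = pi * 2916
Area = 9160.88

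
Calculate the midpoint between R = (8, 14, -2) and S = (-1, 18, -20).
Midpoint = ((8-1)/2, (14+18)/2, (-2-20)/2) = (3.5, 16, -11)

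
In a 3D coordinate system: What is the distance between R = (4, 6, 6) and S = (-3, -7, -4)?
d = √[(-7)² + (-13)² + (-10)²] = √318 = 17.83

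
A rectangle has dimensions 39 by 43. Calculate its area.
Area = length * width
Area = 39 * 43
Area = 1677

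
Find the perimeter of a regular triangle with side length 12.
Perimeter = number of sides * side length
Perimeter = 3 * 12
Perimeter = 36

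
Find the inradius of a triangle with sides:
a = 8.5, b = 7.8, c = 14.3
s = (a+b+c)/2 = (8.5+7.8+14.3)/2 = 15.3
Area = √(s(s-a)(s-b)(s-c)) = √(15.3·6.8·7.5·1) = 27.9339
r = Area/s = 27.9339/15.3 = 1.826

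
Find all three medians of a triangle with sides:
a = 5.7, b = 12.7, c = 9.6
Using m_x = ½√(2y² + 2z² - x²):
m_a = ½√(2·12.7² + 2·9.6² - 5.7²) = ½√474.41 = 10.89
m_b = ½√(2·5.7² + 2·9.6² - 12.7²) = ½√88.01 = 4.691
m_c = ½√(2·5.7² + 2·12.7² - 9.6²) = ½√295.4 = 8.594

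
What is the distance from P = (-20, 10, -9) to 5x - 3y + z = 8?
d = |5(-20) + (-3)(10) + 1(-9) - (8)| / √(5² + (-3)² + 1²) = 147/√35 = 24.85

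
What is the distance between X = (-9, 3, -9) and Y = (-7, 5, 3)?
d = √[(2)² + (2)² + (12)²] = √152 = 12.33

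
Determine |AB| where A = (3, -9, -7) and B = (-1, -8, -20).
d = √[(-4)² + (1)² + (-13)²] = √186 = 13.64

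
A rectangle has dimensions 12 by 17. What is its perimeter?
Perimeter = 2 * (length + width)
Perimeter = 2 * (12 + 17)
Perimeter = 2 * 29
Perimeter = 58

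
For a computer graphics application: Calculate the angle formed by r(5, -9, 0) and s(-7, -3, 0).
r·s = -8, |r|² = 106, |s|² = 58
cos θ = -8/√6148 ≈ -0.102
θ ≈ 95.86°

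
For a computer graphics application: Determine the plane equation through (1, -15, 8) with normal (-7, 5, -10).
d = n·P = (-7)(1) + (5)(-15) + (-10)(8) = -162
Plane: -7x + 5y - 10z = -162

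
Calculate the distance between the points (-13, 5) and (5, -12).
Using the distance formula: d = sqrt((x₂-x₁)² + (y₂-y₁)²)
dx = 5 - (-13) = 18
dy = (-12) - 5 = -17
d = sqrt(18² + (-17)²) = sqrt(324 + 289) = sqrt(613) = 24.76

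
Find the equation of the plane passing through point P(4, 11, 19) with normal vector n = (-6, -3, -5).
d = n·P = (-6)(4) + (-3)(11) + (-5)(19) = -152
Plane: -6x - 3y - 5z = -152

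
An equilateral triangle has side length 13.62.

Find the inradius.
For an equilateral triangle, r = s/(2√3) where s is the side.
r = 13.62/(2√3) = 13.62/3.464102 = 3.932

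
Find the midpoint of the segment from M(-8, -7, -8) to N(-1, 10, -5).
Midpoint = ((-8-1)/2, (-7+10)/2, (-8-5)/2) = (-4.5, 1.5, -6.5)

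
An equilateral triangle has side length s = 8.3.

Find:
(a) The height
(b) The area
(a) Height h = s·√3/2 = 8.3·√3/2 = 7.188
(b) Area = (√3/4)·s² = (√3/4)·8.3² = (√3/4)·68.89 = 29.83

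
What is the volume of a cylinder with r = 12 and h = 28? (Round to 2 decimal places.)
Volume = pi * r² * h
Volume = pi * 12² * 28
Volume = pi * 144 * 28
Volume = pi * 4032
Volume = 12666.90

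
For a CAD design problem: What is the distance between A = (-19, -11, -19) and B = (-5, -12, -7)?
d = √[(14)² + (-1)² + (12)²] = √341 = 18.47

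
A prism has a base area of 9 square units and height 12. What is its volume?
Volume = base area * height
Volume = 9 * 12
Volume = 108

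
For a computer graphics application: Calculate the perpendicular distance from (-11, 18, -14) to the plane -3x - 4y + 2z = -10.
d = |(-3)(-11) + (-4)(18) + 2(-14) - (-10)| / √((-3)² + (-4)² + 2²) = 57/√29 = 10.58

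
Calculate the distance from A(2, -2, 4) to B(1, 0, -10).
d = √[(-1)² + (2)² + (-14)²] = √201 = 14.18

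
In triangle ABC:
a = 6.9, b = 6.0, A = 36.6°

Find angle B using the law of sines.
sin(B)/b = sin(A)/a
sin(B) = b·sin(A)/a = 6.0·sin(36.6°)/6.9 = 0.518456
B = arcsin(0.518456) = 31.23°  (b ≤ a, so B ≤ A and the acute solution is unique)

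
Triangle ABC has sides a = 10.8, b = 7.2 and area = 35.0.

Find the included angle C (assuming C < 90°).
Area = ½ab·sin(C)  →  sin(C) = 2·Area/(ab)
sin(C) = 2·35.0/(10.8·7.2) = 0.900206
C = arcsin(0.900206) = 64.19°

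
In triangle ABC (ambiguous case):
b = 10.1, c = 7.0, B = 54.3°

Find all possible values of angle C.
sin(C)/c = sin(B)/b  →  sin(C) = c·sin(B)/b = 7.0·sin(54.3°)/10.1 = 0.562830
C₁ = arcsin(0.562830) = 34.25°,  C₂ = 180° - C₁ = 145.75°
Check C₂: A = 180° - 54.3° - 145.75° = -20.05° ≤ 0, rejected
C = 34.25° (one solution)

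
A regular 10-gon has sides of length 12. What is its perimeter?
Perimeter = number of sides * side length
Perimeter = 10 * 12
Perimeter = 120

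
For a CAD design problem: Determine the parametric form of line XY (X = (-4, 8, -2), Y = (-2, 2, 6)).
Direction vector d = Y - X = (2, -6, 8)
x = -4 + 2t, y = 8 - 6t, z = -2 + 8t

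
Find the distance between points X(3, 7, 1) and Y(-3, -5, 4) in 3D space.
d = √[(-6)² + (-12)² + (3)²] = √189 = 13.75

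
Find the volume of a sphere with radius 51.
Volume = (4/3) * pi * r³
Volume = (4/3) * pi * 51³
Volume = (4/3) * pi * 132651
Volume = 555647.21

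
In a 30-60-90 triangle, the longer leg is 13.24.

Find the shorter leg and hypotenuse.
In a 30-60-90 triangle, sides are in ratio 1 : √3 : 2.
Long leg = short leg·√3  →  short leg = 13.24/√3 = 7.644
Hypotenuse = 2·(short leg) = 2·13.24/√3 = 15.29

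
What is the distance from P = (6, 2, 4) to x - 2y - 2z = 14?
d = |1(6) + (-2)(2) + (-2)(4) - (14)| / √(1² + (-2)² + (-2)²) = 20/√9 = 6.667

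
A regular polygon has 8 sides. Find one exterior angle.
Exterior angle of a regular n-gon = 360/n
Exterior angle = 360/8
Exterior angle = 45 degrees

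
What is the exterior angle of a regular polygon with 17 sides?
Exterior angle of a regular n-gon = 360/n
Exterior angle = 360/17
Exterior angle = 21.18 degrees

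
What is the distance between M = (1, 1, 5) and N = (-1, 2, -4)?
d = √[(-2)² + (1)² + (-9)²] = √86 = 9.274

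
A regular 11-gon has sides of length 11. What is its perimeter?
Perimeter = number of sides * side length
Perimeter = 11 * 11
Perimeter = 121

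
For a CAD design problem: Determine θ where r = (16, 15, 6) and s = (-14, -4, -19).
r·s = -398, |r|² = 517, |s|² = 573
cos θ = -398/√296241 ≈ -0.7312
θ ≈ 137.0°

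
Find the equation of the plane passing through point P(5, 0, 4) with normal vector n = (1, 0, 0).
d = n·P = (1)(5) + (0)(0) + (0)(4) = 5
Plane: x = 5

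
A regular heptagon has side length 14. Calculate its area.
For a regular 7-gon with side length s = 14:
Apothem a = s / (2*tan(pi/7)) = 14 / (2*tan(pi/7)) ≈ 14.53565
Perimeter P = 7 * 14 = 98
Area = (1/2) * P * a = (1/2) * 98 * 14.53565 = 712.25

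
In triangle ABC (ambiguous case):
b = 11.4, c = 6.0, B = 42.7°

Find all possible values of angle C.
sin(C)/c = sin(B)/b  →  sin(C) = c·sin(B)/b = 6.0·sin(42.7°)/11.4 = 0.356926
C₁ = arcsin(0.356926) = 20.91°,  C₂ = 180° - C₁ = 159.09°
Check C₂: A = 180° - 42.7° - 159.09° = -21.79° ≤ 0, rejected
C = 20.91° (one solution)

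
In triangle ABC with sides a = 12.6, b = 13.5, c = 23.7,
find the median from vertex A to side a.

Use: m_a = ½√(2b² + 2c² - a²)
m_a = ½√(2·13.5² + 2·23.7² - 12.6²)
m_a = ½√(364.5 + 1123.38 - 158.76) = ½√1329.12 = 18.23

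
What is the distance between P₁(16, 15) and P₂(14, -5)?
Using the distance formula: d = sqrt((x₂-x₁)² + (y₂-y₁)²)
dx = 14 - 16 = -2
dy = (-5) - 15 = -20
d = sqrt((-2)² + (-20)²) = sqrt(4 + 400) = sqrt(404) = 20.10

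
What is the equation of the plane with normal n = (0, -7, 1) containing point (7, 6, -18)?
d = n·P = (0)(7) + (-7)(6) + (1)(-18) = -60
Plane: -7y + z = -60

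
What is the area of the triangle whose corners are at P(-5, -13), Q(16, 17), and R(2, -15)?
Using the coordinate formula: Area = (1/2)|x₁(y₂-y₃) + x₂(y₃-y₁) + x₃(y₁-y₂)|
Area = (1/2)|(-5)(17-(-15)) + 16((-15)-(-13)) + 2((-13)-17)|
Area = (1/2)|(-5)*32 + 16*(-2) + 2*(-30)|
Area = (1/2)|(-160) + (-32) + (-60)|
Area = (1/2)*252 = 126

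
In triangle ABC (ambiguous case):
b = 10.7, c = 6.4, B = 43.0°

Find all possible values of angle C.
sin(C)/c = sin(B)/b  →  sin(C) = c·sin(B)/b = 6.4·sin(43.0°)/10.7 = 0.407924
C₁ = arcsin(0.407924) = 24.07°,  C₂ = 180° - C₁ = 155.93°
Check C₂: A = 180° - 43.0° - 155.93° = -18.93° ≤ 0, rejected
C = 24.07° (one solution)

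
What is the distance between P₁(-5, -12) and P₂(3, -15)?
Using the distance formula: d = sqrt((x₂-x₁)² + (y₂-y₁)²)
dx = 3 - (-5) = 8
dy = (-15) - (-12) = -3
d = sqrt(8² + (-3)²) = sqrt(64 + 9) = sqrt(73) = 8.54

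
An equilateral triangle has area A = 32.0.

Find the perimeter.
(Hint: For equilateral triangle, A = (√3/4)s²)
A = (√3/4)s²  →  s² = 4A/√3 = 4·32.0/√3 = 73.9008
s = 8.59656
Perimeter = 3s = 25.79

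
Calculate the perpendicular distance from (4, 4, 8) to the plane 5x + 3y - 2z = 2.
d = |5(4) + 3(4) + (-2)(8) - (2)| / √(5² + 3² + (-2)²) = 14/√38 = 2.271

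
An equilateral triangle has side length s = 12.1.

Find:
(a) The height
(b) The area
(a) Height h = s·√3/2 = 12.1·√3/2 = 10.48
(b) Area = (√3/4)·s² = (√3/4)·12.1² = (√3/4)·146.41 = 63.4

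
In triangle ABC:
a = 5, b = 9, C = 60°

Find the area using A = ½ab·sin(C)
A = ½·5·9·sin(60°) = ½·45·0.866025 = 19.49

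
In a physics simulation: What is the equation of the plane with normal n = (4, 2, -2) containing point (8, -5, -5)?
d = n·P = (4)(8) + (2)(-5) + (-2)(-5) = 32
Plane: 4x + 2y - 2z = 32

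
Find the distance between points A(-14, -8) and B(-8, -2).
Using the distance formula: d = sqrt((x₂-x₁)² + (y₂-y₁)²)
dx = (-8) - (-14) = 6
dy = (-2) - (-8) = 6
d = sqrt(6² + 6²) = sqrt(36 + 36) = sqrt(72) = 8.49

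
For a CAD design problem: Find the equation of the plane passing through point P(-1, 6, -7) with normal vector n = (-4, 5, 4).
d = n·P = (-4)(-1) + (5)(6) + (4)(-7) = 6
Plane: -4x + 5y + 4z = 6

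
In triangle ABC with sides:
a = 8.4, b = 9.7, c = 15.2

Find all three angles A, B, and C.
By the law of cosines:
cos(A) = (b² + c² - a²)/(2bc) = 0.863300  →  A = 30.31°
cos(B) = (a² + c² - b²)/(2ac) = 0.812617  →  B = 35.65°
cos(C) = (a² + b² - c²)/(2ab) = -0.407401  →  C = 114°
Check: A + B + C = 180.0° ✓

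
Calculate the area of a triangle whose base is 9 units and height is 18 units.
Area = (1/2) * base * height
Area = (1/2) * 9 * 18
Area = 81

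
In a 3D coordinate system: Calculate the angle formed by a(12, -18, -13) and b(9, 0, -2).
a·b = 134, |a|² = 637, |b|² = 85
cos θ = 134/√54145 ≈ 0.5759
θ ≈ 54.84°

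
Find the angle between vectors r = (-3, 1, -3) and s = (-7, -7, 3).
r·s = 5, |r|² = 19, |s|² = 107
cos θ = 5/√2033 ≈ 0.1109
θ ≈ 83.63°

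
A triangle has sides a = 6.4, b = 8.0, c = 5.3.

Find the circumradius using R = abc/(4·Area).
s = (a+b+c)/2 = 9.85
Area = √(s(s-a)(s-b)(s-c)) = √(9.85·3.45·1.85·4.55) = 16.9129
R = abc/(4·Area) = (6.4·8.0·5.3)/(4·16.9129) = 271.36/67.6516 = 4.011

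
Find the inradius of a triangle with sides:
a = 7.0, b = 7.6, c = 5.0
s = (a+b+c)/2 = (7.0+7.6+5.0)/2 = 9.8
Area = √(s(s-a)(s-b)(s-c)) = √(9.8·2.8·2.2·4.8) = 17.0225
r = Area/s = 17.0225/9.8 = 1.737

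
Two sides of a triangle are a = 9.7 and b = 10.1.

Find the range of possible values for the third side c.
By the triangle inequality: |a - b| < c < a + b
|9.7 - 10.1| < c < 9.7 + 10.1
0.4 < c < 19.8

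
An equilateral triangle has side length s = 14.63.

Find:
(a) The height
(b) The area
(a) Height h = s·√3/2 = 14.63·√3/2 = 12.67
(b) Area = (√3/4)·s² = (√3/4)·14.63² = (√3/4)·214.037 = 92.68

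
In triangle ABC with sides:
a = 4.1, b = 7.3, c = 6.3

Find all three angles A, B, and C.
By the law of cosines:
cos(A) = (b² + c² - a²)/(2bc) = 0.828115  →  A = 34.09°
cos(B) = (a² + c² - b²)/(2ac) = 0.062137  →  B = 86.44°
cos(C) = (a² + b² - c²)/(2ab) = 0.508019  →  C = 59.47°
Check: A + B + C = 180.0° ✓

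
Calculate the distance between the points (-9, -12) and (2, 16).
Using the distance formula: d = sqrt((x₂-x₁)² + (y₂-y₁)²)
dx = 2 - (-9) = 11
dy = 16 - (-12) = 28
d = sqrt(11² + 28²) = sqrt(121 + 784) = sqrt(905) = 30.08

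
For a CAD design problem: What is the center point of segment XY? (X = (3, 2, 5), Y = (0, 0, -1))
Midpoint = ((3+0)/2, (2+0)/2, (5-1)/2) = (1.5, 1, 2)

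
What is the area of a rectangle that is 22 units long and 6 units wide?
Area = length * width
Area = 22 * 6
Area = 132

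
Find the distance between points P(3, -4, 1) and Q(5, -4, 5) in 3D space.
d = √[(2)² + (0)² + (4)²] = √20 = 4.472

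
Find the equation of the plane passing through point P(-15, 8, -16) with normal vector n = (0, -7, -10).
d = n·P = (0)(-15) + (-7)(8) + (-10)(-16) = 104
Plane: -7y - 10z = 104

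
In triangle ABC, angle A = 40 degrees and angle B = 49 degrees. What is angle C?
Sum of angles in a triangle = 180 degrees
Third angle = 180 - 40 - 49
Third angle = 91 degrees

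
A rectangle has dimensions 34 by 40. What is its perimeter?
Perimeter = 2 * (length + width)
Perimeter = 2 * (34 + 40)
Perimeter = 2 * 74
Perimeter = 148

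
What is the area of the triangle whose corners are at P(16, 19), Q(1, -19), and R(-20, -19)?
Using the coordinate formula: Area = (1/2)|x₁(y₂-y₃) + x₂(y₃-y₁) + x₃(y₁-y₂)|
Area = (1/2)|16((-19)-(-19)) + 1((-19)-19) + (-20)(19-(-19))|
Area = (1/2)|16*0 + 1*(-38) + (-20)*38|
Area = (1/2)|0 + (-38) + (-760)|
Area = (1/2)*798 = 399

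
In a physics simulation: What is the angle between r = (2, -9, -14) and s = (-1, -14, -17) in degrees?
r·s = 362, |r|² = 281, |s|² = 486
cos θ = 362/√136566 ≈ 0.9796
θ ≈ 11.6°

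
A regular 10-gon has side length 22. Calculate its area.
For a regular 10-gon with side length s = 22:
Apothem a = s / (2*tan(pi/10)) = 22 / (2*tan(pi/10)) ≈ 33.8545
Perimeter P = 10 * 22 = 220
Area = (1/2) * P * a = (1/2) * 220 * 33.8545 = 3724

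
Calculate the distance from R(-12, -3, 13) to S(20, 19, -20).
d = √[(32)² + (22)² + (-33)²] = √2597 = 50.96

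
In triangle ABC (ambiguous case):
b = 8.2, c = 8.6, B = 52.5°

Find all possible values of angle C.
sin(C)/c = sin(B)/b  →  sin(C) = c·sin(B)/b = 8.6·sin(52.5°)/8.2 = 0.832054
C₁ = arcsin(0.832054) = 56.31°,  C₂ = 180° - C₁ = 123.69°
Check C₂: A = 180° - 52.5° - 123.69° = 3.81° > 0 ✓
C = 56.31° or C = 123.69° (two solutions)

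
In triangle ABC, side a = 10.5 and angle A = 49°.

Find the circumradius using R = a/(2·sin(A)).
R = a/(2·sin(A)) = 10.5/(2·sin(49°))
R = 10.5/(2·0.754710) = 10.5/1.509419 = 6.956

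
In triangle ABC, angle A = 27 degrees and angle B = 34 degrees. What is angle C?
Sum of angles in a triangle = 180 degrees
Third angle = 180 - 27 - 34
Third angle = 119 degrees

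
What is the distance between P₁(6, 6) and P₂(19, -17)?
Using the distance formula: d = sqrt((x₂-x₁)² + (y₂-y₁)²)
dx = 19 - 6 = 13
dy = (-17) - 6 = -23
d = sqrt(13² + (-23)²) = sqrt(169 + 529) = sqrt(698) = 26.42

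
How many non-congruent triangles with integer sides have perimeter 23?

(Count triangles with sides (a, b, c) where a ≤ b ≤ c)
With a ≤ b ≤ c and a + b + c = 23, the triangle inequality a + b > c gives c < 23/2, so c ≤ 11.
Iterate a from 1 to ⌊p/3⌋ = 7; for each a, b ranges from a to ⌊(p−a)/2⌋ with c = p − a − b, keeping only c ≥ b.
Triples: (1, 11, 11), (2, 10, 11), (3, 9, 11), …
Count = 14 triangles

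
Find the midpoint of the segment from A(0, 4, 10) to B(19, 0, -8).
Midpoint = ((0+19)/2, (4+0)/2, (10-8)/2) = (9.5, 2, 1)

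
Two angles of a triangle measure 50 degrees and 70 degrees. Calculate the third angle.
Sum of angles in a triangle = 180 degrees
Third angle = 180 - 50 - 70
Third angle = 60 degrees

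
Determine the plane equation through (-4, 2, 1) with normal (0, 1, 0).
d = n·P = (0)(-4) + (1)(2) + (0)(1) = 2
Plane: y = 2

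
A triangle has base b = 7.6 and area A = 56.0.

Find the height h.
A = ½bh  →  h = 2A/b
h = 2·56.0/7.6 = 14.74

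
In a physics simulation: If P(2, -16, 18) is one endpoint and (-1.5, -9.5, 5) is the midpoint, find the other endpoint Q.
Q = (2×(-1.5) - 2, 2×(-9.5) - (-16), 2×5 - 18) = (-5, -3, -8)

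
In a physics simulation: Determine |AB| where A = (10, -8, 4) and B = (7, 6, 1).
d = √[(-3)² + (14)² + (-3)²] = √214 = 14.63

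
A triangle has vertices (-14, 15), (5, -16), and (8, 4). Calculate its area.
Using the coordinate formula: Area = (1/2)|x₁(y₂-y₃) + x₂(y₃-y₁) + x₃(y₁-y₂)|
Area = (1/2)|(-14)((-16)-4) + 5(4-15) + 8(15-(-16))|
Area = (1/2)|(-14)*(-20) + 5*(-11) + 8*31|
Area = (1/2)|280 + (-55) + 248|
Area = (1/2)*473 = 236.50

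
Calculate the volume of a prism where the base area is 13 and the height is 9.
Volume = base area * height
Volume = 13 * 9
Volume = 117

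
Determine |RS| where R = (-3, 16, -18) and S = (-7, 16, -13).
d = √[(-4)² + (0)² + (5)²] = √41 = 6.403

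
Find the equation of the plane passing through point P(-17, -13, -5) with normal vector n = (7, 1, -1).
d = n·P = (7)(-17) + (1)(-13) + (-1)(-5) = -127
Plane: 7x + y - z = -127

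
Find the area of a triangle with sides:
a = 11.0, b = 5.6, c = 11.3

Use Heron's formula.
s = (a+b+c)/2 = (11.0+5.6+11.3)/2 = 13.95
A = √(s(s-a)(s-b)(s-c)) = √(13.95·2.95·8.35·2.65)
A = √910.602 = 30.18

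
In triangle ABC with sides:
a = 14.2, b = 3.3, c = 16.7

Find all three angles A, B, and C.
By the law of cosines:
cos(A) = (b² + c² - a²)/(2bc) = 0.799673  →  A = 36.9°
cos(B) = (a² + c² - b²)/(2ac) = 0.990217  →  B = 8.021°
cos(C) = (a² + b² - c²)/(2ab) = -0.708067  →  C = 135.1°
Check: A + B + C = 180.0° ✓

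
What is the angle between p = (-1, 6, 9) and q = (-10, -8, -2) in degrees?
p·q = -56, |p|² = 118, |q|² = 168
cos θ = -56/√19824 ≈ -0.3977
θ ≈ 113.4°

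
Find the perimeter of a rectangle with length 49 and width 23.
Perimeter = 2 * (length + width)
Perimeter = 2 * (49 + 23)
Perimeter = 2 * 72
Perimeter = 144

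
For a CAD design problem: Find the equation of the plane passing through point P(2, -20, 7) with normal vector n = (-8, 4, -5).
d = n·P = (-8)(2) + (4)(-20) + (-5)(7) = -131
Plane: -8x + 4y - 5z = -131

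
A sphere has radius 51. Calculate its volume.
Volume = (4/3) * pi * r³
Volume = (4/3) * pi * 51³
Volume = (4/3) * pi * 132651
Volume = 555647.21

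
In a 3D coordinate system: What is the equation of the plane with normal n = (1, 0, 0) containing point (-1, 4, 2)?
d = n·P = (1)(-1) + (0)(4) + (0)(2) = -1
Plane: x = -1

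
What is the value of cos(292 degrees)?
cos(292 degrees) = 0.3746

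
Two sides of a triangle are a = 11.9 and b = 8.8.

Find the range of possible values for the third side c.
By the triangle inequality: |a - b| < c < a + b
|11.9 - 8.8| < c < 11.9 + 8.8
3.1 < c < 20.7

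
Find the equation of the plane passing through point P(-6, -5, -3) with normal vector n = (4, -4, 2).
d = n·P = (4)(-6) + (-4)(-5) + (2)(-3) = -10
Plane: 4x - 4y + 2z = -10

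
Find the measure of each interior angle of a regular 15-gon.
Interior angle of a regular n-gon = (n-2)*180/n
Interior angle = (15-2)*180/15
Interior angle = 13*180/15
Interior angle = 2340/15
Interior angle = 156 degrees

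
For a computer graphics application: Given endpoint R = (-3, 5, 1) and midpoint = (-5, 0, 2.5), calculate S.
S = (2×(-5) - (-3), 2×0 - 5, 2×2.5 - 1) = (-7, -5, 4)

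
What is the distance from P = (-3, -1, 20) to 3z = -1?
d = |0(-3) + 0(-1) + 3(20) - (-1)| / √(0² + 0² + 3²) = 61/√9 = 20.33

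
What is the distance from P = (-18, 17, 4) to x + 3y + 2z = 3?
d = |1(-18) + 3(17) + 2(4) - (3)| / √(1² + 3² + 2²) = 38/√14 = 10.16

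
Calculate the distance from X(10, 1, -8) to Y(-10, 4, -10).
d = √[(-20)² + (3)² + (-2)²] = √413 = 20.32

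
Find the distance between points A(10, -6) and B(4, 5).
Using the distance formula: d = sqrt((x₂-x₁)² + (y₂-y₁)²)
dx = 4 - 10 = -6
dy = 5 - (-6) = 11
d = sqrt((-6)² + 11²) = sqrt(36 + 121) = sqrt(157) = 12.53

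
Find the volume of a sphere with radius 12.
Volume = (4/3) * pi * r³
Volume = (4/3) * pi * 12³
Volume = (4/3) * pi * 1728
Volume = 7238.23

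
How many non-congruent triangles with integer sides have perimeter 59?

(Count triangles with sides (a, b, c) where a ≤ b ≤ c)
With a ≤ b ≤ c and a + b + c = 59, the triangle inequality a + b > c gives c < 59/2, so c ≤ 29.
Iterate a from 1 to ⌊p/3⌋ = 19; for each a, b ranges from a to ⌊(p−a)/2⌋ with c = p − a − b, keeping only c ≥ b.
Triples: (1, 29, 29), (2, 28, 29), (3, 27, 29), …
Count = 80 triangles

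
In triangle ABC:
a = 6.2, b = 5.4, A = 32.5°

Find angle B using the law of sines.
sin(B)/b = sin(A)/a
sin(B) = b·sin(A)/a = 5.4·sin(32.5°)/6.2 = 0.467971
B = arcsin(0.467971) = 27.9°  (b ≤ a, so B ≤ A and the acute solution is unique)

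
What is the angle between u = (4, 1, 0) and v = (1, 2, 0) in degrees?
u·v = 6, |u|² = 17, |v|² = 5
cos θ = 6/√85 ≈ 0.6508
θ ≈ 49.4°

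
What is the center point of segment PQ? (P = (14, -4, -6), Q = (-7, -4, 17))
Midpoint = ((14-7)/2, (-4-4)/2, (-6+17)/2) = (3.5, -4, 5.5)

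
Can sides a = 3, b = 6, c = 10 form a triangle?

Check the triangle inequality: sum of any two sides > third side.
No: 3 + 6 = 9 is not > 10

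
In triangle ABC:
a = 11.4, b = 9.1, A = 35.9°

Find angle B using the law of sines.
sin(B)/b = sin(A)/a
sin(B) = b·sin(A)/a = 9.1·sin(35.9°)/11.4 = 0.468069
B = arcsin(0.468069) = 27.91°  (b ≤ a, so B ≤ A and the acute solution is unique)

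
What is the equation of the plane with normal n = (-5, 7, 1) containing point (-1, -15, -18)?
d = n·P = (-5)(-1) + (7)(-15) + (1)(-18) = -118
Plane: -5x + 7y + z = -118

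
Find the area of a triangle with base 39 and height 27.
Area = (1/2) * base * height
Area = (1/2) * 39 * 27
Area = 526.50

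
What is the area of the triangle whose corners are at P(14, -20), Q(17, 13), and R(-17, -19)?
Using the coordinate formula: Area = (1/2)|x₁(y₂-y₃) + x₂(y₃-y₁) + x₃(y₁-y₂)|
Area = (1/2)|14(13-(-19)) + 17((-19)-(-20)) + (-17)((-20)-13)|
Area = (1/2)|14*32 + 17*1 + (-17)*(-33)|
Area = (1/2)|448 + 17 + 561|
Area = (1/2)*1026 = 513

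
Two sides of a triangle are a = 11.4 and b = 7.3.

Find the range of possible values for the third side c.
By the triangle inequality: |a - b| < c < a + b
|11.4 - 7.3| < c < 11.4 + 7.3
4.1 < c < 18.7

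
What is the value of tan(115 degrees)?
tan(115 degrees) = -2.1445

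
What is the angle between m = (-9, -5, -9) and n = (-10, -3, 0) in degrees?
m·n = 105, |m|² = 187, |n|² = 109
cos θ = 105/√20383 ≈ 0.7355
θ ≈ 42.65°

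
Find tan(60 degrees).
tan(60 degrees) = sqrt(3)
Decimal approximation: 1.7321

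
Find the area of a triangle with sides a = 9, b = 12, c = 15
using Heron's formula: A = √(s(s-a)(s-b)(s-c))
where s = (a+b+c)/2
s = (9+12+15)/2 = 18
A = √(18·9·6·3) = √2916 = 54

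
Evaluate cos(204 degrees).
cos(204 degrees) = -0.9135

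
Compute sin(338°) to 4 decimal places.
sin(338 degrees) = -0.3746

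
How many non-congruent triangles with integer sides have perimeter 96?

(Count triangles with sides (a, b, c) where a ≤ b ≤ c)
With a ≤ b ≤ c and a + b + c = 96, the triangle inequality a + b > c gives c < 96/2, so c ≤ 47.
Iterate a from 1 to ⌊p/3⌋ = 32; for each a, b ranges from a to ⌊(p−a)/2⌋ with c = p − a − b, keeping only c ≥ b.
Triples: (2, 47, 47), (3, 46, 47), (4, 45, 47), …
Count = 192 triangles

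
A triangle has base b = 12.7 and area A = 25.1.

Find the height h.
A = ½bh  →  h = 2A/b
h = 2·25.1/12.7 = 3.953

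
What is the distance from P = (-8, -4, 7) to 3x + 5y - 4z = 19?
d = |3(-8) + 5(-4) + (-4)(7) - (19)| / √(3² + 5² + (-4)²) = 91/√50 = 12.87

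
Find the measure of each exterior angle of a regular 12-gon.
Exterior angle of a regular n-gon = 360/n
Exterior angle = 360/12
Exterior angle = 30 degrees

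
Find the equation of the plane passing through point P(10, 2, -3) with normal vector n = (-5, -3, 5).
d = n·P = (-5)(10) + (-3)(2) + (5)(-3) = -71
Plane: -5x - 3y + 5z = -71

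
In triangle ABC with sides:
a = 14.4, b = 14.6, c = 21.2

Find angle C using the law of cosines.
cos(C) = (a² + b² - c²)/(2ab)
cos(C) = (14.4² + 14.6² - 21.2²)/(2·14.4·14.6) = -28.92/420.48 = -0.068779
C = arccos(-0.068779) = 93.94°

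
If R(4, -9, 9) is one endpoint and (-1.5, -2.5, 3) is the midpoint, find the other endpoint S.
S = (2×(-1.5) - 4, 2×(-2.5) - (-9), 2×3 - 9) = (-7, 4, -3)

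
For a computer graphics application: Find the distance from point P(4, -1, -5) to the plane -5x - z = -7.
d = |(-5)(4) + 0(-1) + (-1)(-5) - (-7)| / √((-5)² + 0² + (-1)²) = 8/√26 = 1.569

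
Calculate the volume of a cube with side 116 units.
Volume = s³
Volume = 116³
Volume = 1560896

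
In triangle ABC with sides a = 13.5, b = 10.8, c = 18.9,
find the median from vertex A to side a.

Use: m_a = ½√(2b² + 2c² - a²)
m_a = ½√(2·10.8² + 2·18.9² - 13.5²)
m_a = ½√(233.28 + 714.42 - 182.25) = ½√765.45 = 13.83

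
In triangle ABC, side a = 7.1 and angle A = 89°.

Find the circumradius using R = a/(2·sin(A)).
R = a/(2·sin(A)) = 7.1/(2·sin(89°))
R = 7.1/(2·0.999848) = 7.1/1.999695 = 3.551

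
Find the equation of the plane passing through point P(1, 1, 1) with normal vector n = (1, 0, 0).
d = n·P = (1)(1) + (0)(1) + (0)(1) = 1
Plane: x = 1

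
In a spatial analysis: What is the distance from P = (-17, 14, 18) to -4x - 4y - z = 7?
d = |(-4)(-17) + (-4)(14) + (-1)(18) - (7)| / √((-4)² + (-4)² + (-1)²) = 13/√33 = 2.263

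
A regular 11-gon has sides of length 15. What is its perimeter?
Perimeter = number of sides * side length
Perimeter = 11 * 15
Perimeter = 165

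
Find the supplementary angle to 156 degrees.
Supplementary angles sum to 180 degrees.
Other angle = 180 - 156
Other angle = 24 degrees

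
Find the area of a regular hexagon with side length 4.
For a regular 6-gon with side length s = 4:
Apothem a = s / (2*tan(pi/6)) = 4 / (2*tan(pi/6)) ≈ 3.4641
Perimeter P = 6 * 4 = 24
Area = (1/2) * P * a = (1/2) * 24 * 3.4641 = 41.57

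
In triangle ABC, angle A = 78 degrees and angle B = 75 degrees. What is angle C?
Sum of angles in a triangle = 180 degrees
Third angle = 180 - 78 - 75
Third angle = 27 degrees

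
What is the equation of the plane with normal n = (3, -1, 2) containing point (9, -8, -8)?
d = n·P = (3)(9) + (-1)(-8) + (2)(-8) = 19
Plane: 3x - y + 2z = 19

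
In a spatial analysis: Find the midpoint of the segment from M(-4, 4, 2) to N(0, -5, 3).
Midpoint = ((-4+0)/2, (4-5)/2, (2+3)/2) = (-2, -0.5, 2.5)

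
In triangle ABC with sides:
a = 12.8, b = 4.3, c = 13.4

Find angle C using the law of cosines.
cos(C) = (a² + b² - c²)/(2ab)
cos(C) = (12.8² + 4.3² - 13.4²)/(2·12.8·4.3) = 2.77/110.08 = 0.025164
C = arccos(0.025164) = 88.56°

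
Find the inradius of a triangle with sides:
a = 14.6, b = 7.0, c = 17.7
s = (a+b+c)/2 = (14.6+7.0+17.7)/2 = 19.65
Area = √(s(s-a)(s-b)(s-c)) = √(19.65·5.05·12.65·1.95) = 49.4754
r = Area/s = 49.4754/19.65 = 2.518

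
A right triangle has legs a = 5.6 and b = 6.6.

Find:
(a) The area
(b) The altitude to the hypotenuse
(a) Area = ½ab = ½·5.6·6.6 = 18.48
(b) Hypotenuse c = √(5.6² + 6.6²) = √74.92 = 8.65563
    Area = ½·c·h_c  →  h_c = 2·Area/c = 2·18.48/8.65563 = 4.27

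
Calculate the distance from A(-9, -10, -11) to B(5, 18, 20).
d = √[(14)² + (28)² + (31)²] = √1941 = 44.06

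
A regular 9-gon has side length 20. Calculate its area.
For a regular 9-gon with side length s = 20:
Apothem a = s / (2*tan(pi/9)) = 20 / (2*tan(pi/9)) ≈ 27.4748
Perimeter P = 9 * 20 = 180
Area = (1/2) * P * a = (1/2) * 180 * 27.4748 = 2472.73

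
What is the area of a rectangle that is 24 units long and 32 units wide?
Area = length * width
Area = 24 * 32
Area = 768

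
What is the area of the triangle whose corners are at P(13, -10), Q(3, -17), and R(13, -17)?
Using the coordinate formula: Area = (1/2)|x₁(y₂-y₃) + x₂(y₃-y₁) + x₃(y₁-y₂)|
Area = (1/2)|13((-17)-(-17)) + 3((-17)-(-10)) + 13((-10)-(-17))|
Area = (1/2)|13*0 + 3*(-7) + 13*7|
Area = (1/2)|0 + (-21) + 91|
Area = (1/2)*70 = 35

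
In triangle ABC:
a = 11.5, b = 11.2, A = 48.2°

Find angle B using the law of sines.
sin(B)/b = sin(A)/a
sin(B) = b·sin(A)/a = 11.2·sin(48.2°)/11.5 = 0.726029
B = arcsin(0.726029) = 46.55°  (b ≤ a, so B ≤ A and the acute solution is unique)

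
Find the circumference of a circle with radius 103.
Circumference = 2 * pi * r
Circumference = 2 * pi * 103
Circumference = 647.17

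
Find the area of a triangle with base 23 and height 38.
Area = (1/2) * base * height
Area = (1/2) * 23 * 38
Area = 437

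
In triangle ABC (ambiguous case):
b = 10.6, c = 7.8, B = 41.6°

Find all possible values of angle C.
sin(C)/c = sin(B)/b  →  sin(C) = c·sin(B)/b = 7.8·sin(41.6°)/10.6 = 0.488549
C₁ = arcsin(0.488549) = 29.25°,  C₂ = 180° - C₁ = 150.75°
Check C₂: A = 180° - 41.6° - 150.75° = -12.35° ≤ 0, rejected
C = 29.25° (one solution)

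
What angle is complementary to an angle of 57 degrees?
Complementary angles sum to 90 degrees.
Other angle = 90 - 57
Other angle = 33 degrees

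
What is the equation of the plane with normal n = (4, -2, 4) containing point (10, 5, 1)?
d = n·P = (4)(10) + (-2)(5) + (4)(1) = 34
Plane: 4x - 2y + 4z = 34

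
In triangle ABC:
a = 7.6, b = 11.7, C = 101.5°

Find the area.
Using A = ½ab·sin(C):
A = ½·7.6·11.7·sin(101.5°) = ½·88.92·0.979925 = 43.57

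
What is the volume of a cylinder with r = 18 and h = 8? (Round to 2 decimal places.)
Volume = pi * r² * h
Volume = pi * 18² * 8
Volume = pi * 324 * 8
Volume = pi * 2592
Volume = 8143.01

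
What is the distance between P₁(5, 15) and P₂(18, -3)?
Using the distance formula: d = sqrt((x₂-x₁)² + (y₂-y₁)²)
dx = 18 - 5 = 13
dy = (-3) - 15 = -18
d = sqrt(13² + (-18)²) = sqrt(169 + 324) = sqrt(493) = 22.20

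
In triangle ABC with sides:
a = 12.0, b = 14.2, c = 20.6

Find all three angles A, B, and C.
By the law of cosines:
cos(A) = (b² + c² - a²)/(2bc) = 0.823875  →  A = 34.53°
cos(B) = (a² + c² - b²)/(2ac) = 0.741748  →  B = 42.12°
cos(C) = (a² + b² - c²)/(2ab) = -0.230986  →  C = 103.4°
Check: A + B + C = 180.0° ✓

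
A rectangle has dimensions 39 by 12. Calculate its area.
Area = length * width
Area = 39 * 12
Area = 468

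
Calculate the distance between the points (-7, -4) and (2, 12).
Using the distance formula: d = sqrt((x₂-x₁)² + (y₂-y₁)²)
dx = 2 - (-7) = 9
dy = 12 - (-4) = 16
d = sqrt(9² + 16²) = sqrt(81 + 256) = sqrt(337) = 18.36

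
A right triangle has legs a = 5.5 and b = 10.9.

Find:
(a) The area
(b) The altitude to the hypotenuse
(a) Area = ½ab = ½·5.5·10.9 = 29.975
(b) Hypotenuse c = √(5.5² + 10.9²) = √149.06 = 12.209
    Area = ½·c·h_c  →  h_c = 2·Area/c = 2·29.975/12.209 = 4.91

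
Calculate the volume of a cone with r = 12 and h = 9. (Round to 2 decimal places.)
Volume = (1/3) * pi * r² * h
Volume = (1/3) * pi * 12² * 9
Volume = (1/3) * pi * 144 * 9
Volume = (1/3) * pi * 1296
Volume = 1357.17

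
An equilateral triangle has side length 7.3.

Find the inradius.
For an equilateral triangle, r = s/(2√3) where s is the side.
r = 7.3/(2√3) = 7.3/3.464102 = 2.107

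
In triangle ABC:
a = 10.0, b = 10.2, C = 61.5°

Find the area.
Using A = ½ab·sin(C):
A = ½·10.0·10.2·sin(61.5°) = ½·102·0.878817 = 44.82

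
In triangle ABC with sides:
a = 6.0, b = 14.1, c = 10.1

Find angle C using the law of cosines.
cos(C) = (a² + b² - c²)/(2ab)
cos(C) = (6.0² + 14.1² - 10.1²)/(2·6.0·14.1) = 132.8/169.2 = 0.784870
C = arccos(0.784870) = 38.29°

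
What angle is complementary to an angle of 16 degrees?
Complementary angles sum to 90 degrees.
Other angle = 90 - 16
Other angle = 74 degrees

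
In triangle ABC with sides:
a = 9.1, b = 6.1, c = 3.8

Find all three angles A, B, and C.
By the law of cosines:
cos(A) = (b² + c² - a²)/(2bc) = -0.672131  →  A = 132.2°
cos(B) = (a² + c² - b²)/(2ac) = 0.868132  →  B = 29.76°
cos(C) = (a² + b² - c²)/(2ab) = 0.951000  →  C = 18.01°
Check: A + B + C = 180.0° ✓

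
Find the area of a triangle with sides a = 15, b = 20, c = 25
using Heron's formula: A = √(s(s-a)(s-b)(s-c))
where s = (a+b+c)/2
s = (15+20+25)/2 = 30
A = √(30·15·10·5) = √22500 = 150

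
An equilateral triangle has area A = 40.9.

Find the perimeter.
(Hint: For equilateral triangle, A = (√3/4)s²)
A = (√3/4)s²  →  s² = 4A/√3 = 4·40.9/√3 = 94.4545
s = 9.71877
Perimeter = 3s = 29.16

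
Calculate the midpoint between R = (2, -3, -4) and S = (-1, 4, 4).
Midpoint = ((2-1)/2, (-3+4)/2, (-4+4)/2) = (0.5, 0.5, 0)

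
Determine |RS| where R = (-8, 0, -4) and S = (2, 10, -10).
d = √[(10)² + (10)² + (-6)²] = √236 = 15.36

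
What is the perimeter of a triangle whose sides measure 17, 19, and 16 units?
Perimeter = sum of all sides
Perimeter = 17 + 19 + 16
Perimeter = 52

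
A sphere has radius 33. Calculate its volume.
Volume = (4/3) * pi * r³
Volume = (4/3) * pi * 33³
Volume = (4/3) * pi * 35937
Volume = 150532.55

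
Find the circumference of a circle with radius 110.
Circumference = 2 * pi * r
Circumference = 2 * pi * 110
Circumference = 691.15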